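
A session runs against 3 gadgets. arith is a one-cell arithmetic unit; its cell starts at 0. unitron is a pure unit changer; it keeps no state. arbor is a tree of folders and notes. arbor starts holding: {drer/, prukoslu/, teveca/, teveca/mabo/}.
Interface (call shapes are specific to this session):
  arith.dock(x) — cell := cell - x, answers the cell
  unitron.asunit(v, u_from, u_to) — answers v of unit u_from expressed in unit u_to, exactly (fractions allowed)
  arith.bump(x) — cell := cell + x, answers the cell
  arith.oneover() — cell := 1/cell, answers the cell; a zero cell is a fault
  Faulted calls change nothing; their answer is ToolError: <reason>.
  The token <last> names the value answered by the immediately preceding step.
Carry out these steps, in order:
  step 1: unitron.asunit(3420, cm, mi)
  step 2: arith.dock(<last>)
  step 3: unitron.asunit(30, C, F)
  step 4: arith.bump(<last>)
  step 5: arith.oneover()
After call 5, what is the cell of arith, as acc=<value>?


Answer: acc=22352/1921797

Derivation:
>> asunit(v=3420, u_from=cm, u_to=mi)
<< 475/22352
>> dock(x=<last>)
<< -475/22352
>> asunit(v=30, u_from=C, u_to=F)
<< 86
>> bump(x=<last>)
<< 1921797/22352
>> oneover()
<< 22352/1921797


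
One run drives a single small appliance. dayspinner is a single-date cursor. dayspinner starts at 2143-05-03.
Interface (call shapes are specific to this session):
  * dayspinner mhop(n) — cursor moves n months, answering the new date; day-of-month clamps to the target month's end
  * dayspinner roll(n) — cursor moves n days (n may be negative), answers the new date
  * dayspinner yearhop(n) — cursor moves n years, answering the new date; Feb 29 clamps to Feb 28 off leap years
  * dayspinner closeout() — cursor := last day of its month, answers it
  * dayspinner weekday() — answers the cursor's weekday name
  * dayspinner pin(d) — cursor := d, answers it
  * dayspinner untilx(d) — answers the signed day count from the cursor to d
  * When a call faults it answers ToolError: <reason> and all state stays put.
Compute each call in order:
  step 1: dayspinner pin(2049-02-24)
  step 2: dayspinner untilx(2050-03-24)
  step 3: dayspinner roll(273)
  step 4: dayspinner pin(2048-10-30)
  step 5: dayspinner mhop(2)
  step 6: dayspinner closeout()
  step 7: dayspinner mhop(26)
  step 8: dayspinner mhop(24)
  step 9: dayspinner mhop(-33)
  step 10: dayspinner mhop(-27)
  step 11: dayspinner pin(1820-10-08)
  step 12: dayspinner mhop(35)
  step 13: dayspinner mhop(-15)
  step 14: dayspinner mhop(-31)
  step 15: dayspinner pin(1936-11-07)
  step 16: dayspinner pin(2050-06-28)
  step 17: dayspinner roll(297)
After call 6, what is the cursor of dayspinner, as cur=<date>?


Answer: cur=2048-12-31

Derivation:
Act: dayspinner pin[d: 2049-02-24]
Obs: 2049-02-24
Act: dayspinner untilx[d: 2050-03-24]
Obs: 393
Act: dayspinner roll[n: 273]
Obs: 2049-11-24
Act: dayspinner pin[d: 2048-10-30]
Obs: 2048-10-30
Act: dayspinner mhop[n: 2]
Obs: 2048-12-30
Act: dayspinner closeout[]
Obs: 2048-12-31
Act: dayspinner mhop[n: 26]
Obs: 2051-02-28
Act: dayspinner mhop[n: 24]
Obs: 2053-02-28
Act: dayspinner mhop[n: -33]
Obs: 2050-05-28
Act: dayspinner mhop[n: -27]
Obs: 2048-02-28
Act: dayspinner pin[d: 1820-10-08]
Obs: 1820-10-08
Act: dayspinner mhop[n: 35]
Obs: 1823-09-08
Act: dayspinner mhop[n: -15]
Obs: 1822-06-08
Act: dayspinner mhop[n: -31]
Obs: 1819-11-08
Act: dayspinner pin[d: 1936-11-07]
Obs: 1936-11-07
Act: dayspinner pin[d: 2050-06-28]
Obs: 2050-06-28
Act: dayspinner roll[n: 297]
Obs: 2051-04-21


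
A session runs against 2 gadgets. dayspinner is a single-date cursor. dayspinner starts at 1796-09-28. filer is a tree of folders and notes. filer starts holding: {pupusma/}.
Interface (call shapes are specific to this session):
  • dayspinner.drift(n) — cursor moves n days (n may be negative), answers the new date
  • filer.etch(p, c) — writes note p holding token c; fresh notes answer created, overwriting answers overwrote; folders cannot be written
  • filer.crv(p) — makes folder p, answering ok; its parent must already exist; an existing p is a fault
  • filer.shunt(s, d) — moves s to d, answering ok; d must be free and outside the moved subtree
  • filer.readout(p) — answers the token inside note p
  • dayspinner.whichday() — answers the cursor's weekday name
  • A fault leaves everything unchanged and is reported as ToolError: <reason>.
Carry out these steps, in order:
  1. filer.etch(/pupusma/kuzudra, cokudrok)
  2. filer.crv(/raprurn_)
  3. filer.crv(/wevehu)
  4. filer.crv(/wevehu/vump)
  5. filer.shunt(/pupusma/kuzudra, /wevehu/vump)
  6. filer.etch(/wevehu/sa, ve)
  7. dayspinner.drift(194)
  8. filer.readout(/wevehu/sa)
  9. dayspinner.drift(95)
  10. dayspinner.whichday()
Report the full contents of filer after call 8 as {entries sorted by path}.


Answer: {pupusma/, pupusma/kuzudra=cokudrok, raprurn_/, wevehu/, wevehu/sa=ve, wevehu/vump/}

Derivation:
Step: etch[p→/pupusma/kuzudra; c→cokudrok]
Result: created
Step: crv[p→/raprurn_]
Result: ok
Step: crv[p→/wevehu]
Result: ok
Step: crv[p→/wevehu/vump]
Result: ok
Step: shunt[s→/pupusma/kuzudra; d→/wevehu/vump]
Result: ToolError: exists
Step: etch[p→/wevehu/sa; c→ve]
Result: created
Step: drift[n→194]
Result: 1797-04-10
Step: readout[p→/wevehu/sa]
Result: ve
Step: drift[n→95]
Result: 1797-07-14
Step: whichday[]
Result: Friday


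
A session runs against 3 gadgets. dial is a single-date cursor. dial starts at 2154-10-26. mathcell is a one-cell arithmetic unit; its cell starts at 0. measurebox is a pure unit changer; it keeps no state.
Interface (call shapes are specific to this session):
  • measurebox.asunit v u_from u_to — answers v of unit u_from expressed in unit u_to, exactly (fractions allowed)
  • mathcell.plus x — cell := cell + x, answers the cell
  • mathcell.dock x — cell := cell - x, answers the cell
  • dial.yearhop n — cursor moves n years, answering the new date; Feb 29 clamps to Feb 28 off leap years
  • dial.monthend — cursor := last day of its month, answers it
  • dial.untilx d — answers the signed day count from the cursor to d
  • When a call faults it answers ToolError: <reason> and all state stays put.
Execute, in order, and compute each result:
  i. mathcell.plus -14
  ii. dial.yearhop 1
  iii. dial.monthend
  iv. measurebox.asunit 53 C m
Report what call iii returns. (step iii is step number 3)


Answer: 2155-10-31

Derivation:
Invoking mathcell.plus with x→-14: -14.
Next I call dial.yearhop with n→1, and get 2155-10-26.
Then dial.monthend, giving 2155-10-31.
Calling measurebox.asunit with v→53, u_from→C, u_to→m: ToolError: incompatible units.


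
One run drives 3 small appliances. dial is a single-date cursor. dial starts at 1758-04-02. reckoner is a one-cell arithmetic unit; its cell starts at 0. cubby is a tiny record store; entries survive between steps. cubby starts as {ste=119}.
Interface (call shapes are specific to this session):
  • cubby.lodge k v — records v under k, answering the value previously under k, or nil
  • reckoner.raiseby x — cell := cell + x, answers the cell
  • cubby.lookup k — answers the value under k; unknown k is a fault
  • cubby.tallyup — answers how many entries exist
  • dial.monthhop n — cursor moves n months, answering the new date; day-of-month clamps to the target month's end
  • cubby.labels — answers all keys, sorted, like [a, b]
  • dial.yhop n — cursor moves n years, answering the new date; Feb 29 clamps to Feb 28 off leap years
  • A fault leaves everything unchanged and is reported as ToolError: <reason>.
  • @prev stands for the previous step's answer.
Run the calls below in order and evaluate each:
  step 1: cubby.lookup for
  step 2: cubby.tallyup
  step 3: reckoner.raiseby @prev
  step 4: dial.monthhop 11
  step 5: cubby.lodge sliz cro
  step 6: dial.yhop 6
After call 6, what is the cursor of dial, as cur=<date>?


Answer: cur=1765-03-02

Derivation:
# 1. cubby.lookup(k→for) => ToolError: no such key for
# 2. cubby.tallyup() => 1
# 3. reckoner.raiseby(x→@prev) => 1
# 4. dial.monthhop(n→11) => 1759-03-02
# 5. cubby.lodge(k→sliz, v→cro) => nil
# 6. dial.yhop(n→6) => 1765-03-02


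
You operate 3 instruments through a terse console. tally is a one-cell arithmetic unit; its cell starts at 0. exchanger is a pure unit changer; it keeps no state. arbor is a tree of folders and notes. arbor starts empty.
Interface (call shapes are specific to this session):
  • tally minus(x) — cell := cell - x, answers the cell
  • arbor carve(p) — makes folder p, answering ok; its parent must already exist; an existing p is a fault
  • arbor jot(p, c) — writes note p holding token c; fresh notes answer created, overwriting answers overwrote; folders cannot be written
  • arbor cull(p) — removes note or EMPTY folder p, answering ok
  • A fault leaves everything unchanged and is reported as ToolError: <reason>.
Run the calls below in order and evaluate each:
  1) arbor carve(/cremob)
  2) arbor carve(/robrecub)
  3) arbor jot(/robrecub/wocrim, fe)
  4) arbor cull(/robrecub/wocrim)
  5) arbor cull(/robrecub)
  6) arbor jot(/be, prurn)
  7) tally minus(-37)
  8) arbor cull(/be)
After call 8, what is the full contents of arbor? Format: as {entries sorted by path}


Answer: {cremob/}

Derivation:
I invoke arbor carve using /cremob, and see ok.
Using arbor carve using /robrecub, yielding ok.
I call arbor jot using /robrecub/wocrim, fe, and get created.
I run arbor cull using /robrecub/wocrim, and get ok.
Then arbor cull using /robrecub, yielding ok.
Now I run arbor jot using /be, prurn, yielding created.
I use tally minus using -37: 37.
I use arbor cull using /be, and observe ok.


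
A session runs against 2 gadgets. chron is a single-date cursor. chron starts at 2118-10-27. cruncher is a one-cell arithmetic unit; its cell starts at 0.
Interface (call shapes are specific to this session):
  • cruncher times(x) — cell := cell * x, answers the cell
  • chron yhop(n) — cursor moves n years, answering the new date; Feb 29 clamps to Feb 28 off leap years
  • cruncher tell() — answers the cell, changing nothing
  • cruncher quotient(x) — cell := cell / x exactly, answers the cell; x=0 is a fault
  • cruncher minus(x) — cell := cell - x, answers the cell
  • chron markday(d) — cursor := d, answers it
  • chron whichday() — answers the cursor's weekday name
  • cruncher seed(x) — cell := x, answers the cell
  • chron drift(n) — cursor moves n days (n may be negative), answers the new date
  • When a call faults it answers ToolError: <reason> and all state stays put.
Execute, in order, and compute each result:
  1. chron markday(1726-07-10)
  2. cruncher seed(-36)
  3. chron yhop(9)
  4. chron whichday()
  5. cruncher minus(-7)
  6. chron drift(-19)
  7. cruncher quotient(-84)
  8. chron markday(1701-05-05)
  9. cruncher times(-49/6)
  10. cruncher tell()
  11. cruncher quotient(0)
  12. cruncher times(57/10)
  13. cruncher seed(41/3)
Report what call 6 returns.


Answer: 1735-06-21

Derivation:
==> chron markday(d→1726-07-10)
<== 1726-07-10
==> cruncher seed(x→-36)
<== -36
==> chron yhop(n→9)
<== 1735-07-10
==> chron whichday()
<== Sunday
==> cruncher minus(x→-7)
<== -29
==> chron drift(n→-19)
<== 1735-06-21
==> cruncher quotient(x→-84)
<== 29/84
==> chron markday(d→1701-05-05)
<== 1701-05-05
==> cruncher times(x→-49/6)
<== -203/72
==> cruncher tell()
<== -203/72
==> cruncher quotient(x→0)
<== ToolError: division by zero
==> cruncher times(x→57/10)
<== -3857/240
==> cruncher seed(x→41/3)
<== 41/3


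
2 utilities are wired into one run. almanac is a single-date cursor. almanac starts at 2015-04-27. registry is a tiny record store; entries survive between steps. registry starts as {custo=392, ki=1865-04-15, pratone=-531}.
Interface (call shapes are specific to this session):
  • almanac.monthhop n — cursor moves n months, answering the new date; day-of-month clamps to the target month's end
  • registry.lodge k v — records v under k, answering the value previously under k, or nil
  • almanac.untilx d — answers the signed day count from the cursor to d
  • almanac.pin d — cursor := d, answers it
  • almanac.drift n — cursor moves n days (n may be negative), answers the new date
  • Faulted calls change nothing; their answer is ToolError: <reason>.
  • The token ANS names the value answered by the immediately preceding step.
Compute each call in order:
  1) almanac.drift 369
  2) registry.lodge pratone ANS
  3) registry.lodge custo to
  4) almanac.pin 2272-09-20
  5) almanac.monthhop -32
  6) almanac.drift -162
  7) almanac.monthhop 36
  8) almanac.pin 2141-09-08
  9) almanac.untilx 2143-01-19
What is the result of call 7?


CALL almanac.drift[n→369]
RET  2016-04-30
CALL registry.lodge[k→pratone; v→ANS]
RET  -531
CALL registry.lodge[k→custo; v→to]
RET  392
CALL almanac.pin[d→2272-09-20]
RET  2272-09-20
CALL almanac.monthhop[n→-32]
RET  2270-01-20
CALL almanac.drift[n→-162]
RET  2269-08-11
CALL almanac.monthhop[n→36]
RET  2272-08-11
CALL almanac.pin[d→2141-09-08]
RET  2141-09-08
CALL almanac.untilx[d→2143-01-19]
RET  498

Answer: 2272-08-11


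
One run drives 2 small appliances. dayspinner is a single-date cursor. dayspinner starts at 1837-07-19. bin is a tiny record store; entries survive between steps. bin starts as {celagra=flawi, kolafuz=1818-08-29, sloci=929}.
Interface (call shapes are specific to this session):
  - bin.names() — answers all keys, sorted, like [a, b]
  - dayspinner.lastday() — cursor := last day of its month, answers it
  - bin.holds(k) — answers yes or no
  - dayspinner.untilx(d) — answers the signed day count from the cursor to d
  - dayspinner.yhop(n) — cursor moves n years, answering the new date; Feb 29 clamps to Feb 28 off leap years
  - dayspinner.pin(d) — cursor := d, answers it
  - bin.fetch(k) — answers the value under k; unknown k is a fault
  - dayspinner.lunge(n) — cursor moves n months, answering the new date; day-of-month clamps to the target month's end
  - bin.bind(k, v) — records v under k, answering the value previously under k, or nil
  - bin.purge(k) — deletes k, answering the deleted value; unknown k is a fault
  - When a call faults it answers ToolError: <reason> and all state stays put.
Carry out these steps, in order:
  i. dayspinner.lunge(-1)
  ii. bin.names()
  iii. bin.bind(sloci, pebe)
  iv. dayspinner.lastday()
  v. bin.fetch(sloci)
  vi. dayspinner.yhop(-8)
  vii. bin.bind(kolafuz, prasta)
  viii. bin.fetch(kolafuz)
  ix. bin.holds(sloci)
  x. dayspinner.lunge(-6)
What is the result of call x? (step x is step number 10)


Answer: 1828-12-30

Derivation:
·→ lunge(-1)
·← 1837-06-19
·→ names()
·← [celagra, kolafuz, sloci]
·→ bind(sloci, pebe)
·← 929
·→ lastday()
·← 1837-06-30
·→ fetch(sloci)
·← pebe
·→ yhop(-8)
·← 1829-06-30
·→ bind(kolafuz, prasta)
·← 1818-08-29
·→ fetch(kolafuz)
·← prasta
·→ holds(sloci)
·← yes
·→ lunge(-6)
·← 1828-12-30


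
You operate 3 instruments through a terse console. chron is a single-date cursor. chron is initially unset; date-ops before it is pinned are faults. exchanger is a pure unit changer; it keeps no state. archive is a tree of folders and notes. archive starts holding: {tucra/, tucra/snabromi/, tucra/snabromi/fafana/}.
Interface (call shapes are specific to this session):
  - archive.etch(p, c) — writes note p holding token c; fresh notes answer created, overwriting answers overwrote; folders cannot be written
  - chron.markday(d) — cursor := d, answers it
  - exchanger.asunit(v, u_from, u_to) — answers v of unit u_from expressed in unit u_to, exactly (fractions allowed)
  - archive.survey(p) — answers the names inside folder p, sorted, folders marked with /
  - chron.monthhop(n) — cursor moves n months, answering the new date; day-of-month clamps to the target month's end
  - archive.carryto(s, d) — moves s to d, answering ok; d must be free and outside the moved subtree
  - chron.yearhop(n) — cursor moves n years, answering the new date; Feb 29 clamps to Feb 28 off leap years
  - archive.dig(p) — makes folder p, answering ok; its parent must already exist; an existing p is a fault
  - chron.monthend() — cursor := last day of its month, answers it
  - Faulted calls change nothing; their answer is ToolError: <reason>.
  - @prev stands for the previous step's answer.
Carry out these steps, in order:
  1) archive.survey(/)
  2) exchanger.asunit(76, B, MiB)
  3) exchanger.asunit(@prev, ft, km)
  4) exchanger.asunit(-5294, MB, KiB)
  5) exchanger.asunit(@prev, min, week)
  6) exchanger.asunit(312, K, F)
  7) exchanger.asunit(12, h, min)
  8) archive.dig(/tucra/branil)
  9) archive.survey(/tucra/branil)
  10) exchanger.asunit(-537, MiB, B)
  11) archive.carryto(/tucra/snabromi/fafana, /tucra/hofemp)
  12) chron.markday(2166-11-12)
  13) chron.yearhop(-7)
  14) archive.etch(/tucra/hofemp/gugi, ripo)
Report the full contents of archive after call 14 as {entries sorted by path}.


→ archive.survey(p→/)
← [tucra/]
→ exchanger.asunit(v→76, u_from→B, u_to→MiB)
← 19/262144
→ exchanger.asunit(v→@prev, u_from→ft, u_to→km)
← 7239/327680000000
→ exchanger.asunit(v→-5294, u_from→MB, u_to→KiB)
← -41359375/8
→ exchanger.asunit(v→@prev, u_from→min, u_to→week)
← -8271875/16128
→ exchanger.asunit(v→312, u_from→K, u_to→F)
← 10193/100
→ exchanger.asunit(v→12, u_from→h, u_to→min)
← 720
→ archive.dig(p→/tucra/branil)
← ok
→ archive.survey(p→/tucra/branil)
← []
→ exchanger.asunit(v→-537, u_from→MiB, u_to→B)
← -563085312
→ archive.carryto(s→/tucra/snabromi/fafana, d→/tucra/hofemp)
← ok
→ chron.markday(d→2166-11-12)
← 2166-11-12
→ chron.yearhop(n→-7)
← 2159-11-12
→ archive.etch(p→/tucra/hofemp/gugi, c→ripo)
← created

Answer: {tucra/, tucra/branil/, tucra/hofemp/, tucra/hofemp/gugi=ripo, tucra/snabromi/}


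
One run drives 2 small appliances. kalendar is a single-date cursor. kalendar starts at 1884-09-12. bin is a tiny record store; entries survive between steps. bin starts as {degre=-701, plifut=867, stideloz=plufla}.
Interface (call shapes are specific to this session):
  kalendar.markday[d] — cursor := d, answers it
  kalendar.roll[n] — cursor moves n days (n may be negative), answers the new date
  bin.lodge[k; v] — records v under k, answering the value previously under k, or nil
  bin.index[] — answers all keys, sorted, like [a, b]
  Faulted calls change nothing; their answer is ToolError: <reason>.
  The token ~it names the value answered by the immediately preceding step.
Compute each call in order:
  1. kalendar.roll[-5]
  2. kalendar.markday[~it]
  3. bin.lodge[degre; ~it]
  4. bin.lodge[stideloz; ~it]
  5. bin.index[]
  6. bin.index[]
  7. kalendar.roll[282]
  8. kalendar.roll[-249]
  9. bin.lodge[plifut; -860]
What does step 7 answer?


Answer: 1885-06-16

Derivation:
Act: kalendar.roll[n='-5']
Obs: 1884-09-07
Act: kalendar.markday[d='~it']
Obs: 1884-09-07
Act: bin.lodge[k='degre'; v='~it']
Obs: -701
Act: bin.lodge[k='stideloz'; v='~it']
Obs: plufla
Act: bin.index[]
Obs: [degre, plifut, stideloz]
Act: bin.index[]
Obs: [degre, plifut, stideloz]
Act: kalendar.roll[n='282']
Obs: 1885-06-16
Act: kalendar.roll[n='-249']
Obs: 1884-10-10
Act: bin.lodge[k='plifut'; v='-860']
Obs: 867


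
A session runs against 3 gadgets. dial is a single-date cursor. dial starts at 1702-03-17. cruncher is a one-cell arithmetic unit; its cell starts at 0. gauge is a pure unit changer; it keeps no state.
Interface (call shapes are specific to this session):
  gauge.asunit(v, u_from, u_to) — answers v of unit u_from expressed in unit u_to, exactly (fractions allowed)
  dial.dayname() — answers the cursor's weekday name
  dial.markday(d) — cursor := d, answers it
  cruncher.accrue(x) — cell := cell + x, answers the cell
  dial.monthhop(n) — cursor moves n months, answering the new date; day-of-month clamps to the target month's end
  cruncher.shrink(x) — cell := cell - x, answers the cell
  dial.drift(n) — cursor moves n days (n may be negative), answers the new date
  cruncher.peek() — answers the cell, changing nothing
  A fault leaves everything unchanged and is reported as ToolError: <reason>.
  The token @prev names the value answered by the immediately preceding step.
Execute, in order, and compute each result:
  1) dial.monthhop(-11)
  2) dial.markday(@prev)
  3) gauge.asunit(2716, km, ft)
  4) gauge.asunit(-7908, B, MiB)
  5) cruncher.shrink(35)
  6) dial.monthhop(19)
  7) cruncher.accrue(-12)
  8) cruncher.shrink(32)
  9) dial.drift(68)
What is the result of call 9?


Answer: 1703-01-24

Derivation:
→ monthhop(n: -11)
← 1701-04-17
→ markday(d: @prev)
← 1701-04-17
→ asunit(v: 2716, u_from: km, u_to: ft)
← 3395000000/381
→ asunit(v: -7908, u_from: B, u_to: MiB)
← -1977/262144
→ shrink(x: 35)
← -35
→ monthhop(n: 19)
← 1702-11-17
→ accrue(x: -12)
← -47
→ shrink(x: 32)
← -79
→ drift(n: 68)
← 1703-01-24


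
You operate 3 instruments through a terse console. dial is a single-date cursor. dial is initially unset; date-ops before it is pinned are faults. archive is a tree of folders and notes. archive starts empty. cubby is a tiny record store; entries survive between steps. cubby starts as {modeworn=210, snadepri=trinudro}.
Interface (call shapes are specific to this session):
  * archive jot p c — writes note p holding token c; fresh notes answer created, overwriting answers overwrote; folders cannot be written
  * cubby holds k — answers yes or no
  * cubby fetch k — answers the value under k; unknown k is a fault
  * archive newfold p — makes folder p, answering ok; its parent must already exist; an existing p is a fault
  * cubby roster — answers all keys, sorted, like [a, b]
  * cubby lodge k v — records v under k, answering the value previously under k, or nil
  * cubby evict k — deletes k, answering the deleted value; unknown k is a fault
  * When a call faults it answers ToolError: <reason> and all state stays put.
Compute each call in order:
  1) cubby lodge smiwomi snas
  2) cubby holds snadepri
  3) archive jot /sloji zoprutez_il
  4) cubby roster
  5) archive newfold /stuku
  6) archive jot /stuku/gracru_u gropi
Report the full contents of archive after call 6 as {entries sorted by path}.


! cubby lodge(smiwomi, snas) == nil
! cubby holds(snadepri) == yes
! archive jot(/sloji, zoprutez_il) == created
! cubby roster() == [modeworn, smiwomi, snadepri]
! archive newfold(/stuku) == ok
! archive jot(/stuku/gracru_u, gropi) == created

Answer: {sloji=zoprutez_il, stuku/, stuku/gracru_u=gropi}


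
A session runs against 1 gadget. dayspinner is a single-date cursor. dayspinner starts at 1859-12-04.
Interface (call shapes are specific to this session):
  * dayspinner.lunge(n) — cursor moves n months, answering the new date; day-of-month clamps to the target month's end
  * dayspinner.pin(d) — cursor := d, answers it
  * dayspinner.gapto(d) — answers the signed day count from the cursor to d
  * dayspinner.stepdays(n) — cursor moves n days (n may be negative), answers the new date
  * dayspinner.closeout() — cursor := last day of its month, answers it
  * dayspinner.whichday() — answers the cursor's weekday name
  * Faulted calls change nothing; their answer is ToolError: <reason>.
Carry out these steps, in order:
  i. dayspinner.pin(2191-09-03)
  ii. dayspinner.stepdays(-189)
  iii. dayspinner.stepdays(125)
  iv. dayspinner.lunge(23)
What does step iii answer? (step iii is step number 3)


CALL pin[2191-09-03]
RET  2191-09-03
CALL stepdays[-189]
RET  2191-02-26
CALL stepdays[125]
RET  2191-07-01
CALL lunge[23]
RET  2193-06-01

Answer: 2191-07-01


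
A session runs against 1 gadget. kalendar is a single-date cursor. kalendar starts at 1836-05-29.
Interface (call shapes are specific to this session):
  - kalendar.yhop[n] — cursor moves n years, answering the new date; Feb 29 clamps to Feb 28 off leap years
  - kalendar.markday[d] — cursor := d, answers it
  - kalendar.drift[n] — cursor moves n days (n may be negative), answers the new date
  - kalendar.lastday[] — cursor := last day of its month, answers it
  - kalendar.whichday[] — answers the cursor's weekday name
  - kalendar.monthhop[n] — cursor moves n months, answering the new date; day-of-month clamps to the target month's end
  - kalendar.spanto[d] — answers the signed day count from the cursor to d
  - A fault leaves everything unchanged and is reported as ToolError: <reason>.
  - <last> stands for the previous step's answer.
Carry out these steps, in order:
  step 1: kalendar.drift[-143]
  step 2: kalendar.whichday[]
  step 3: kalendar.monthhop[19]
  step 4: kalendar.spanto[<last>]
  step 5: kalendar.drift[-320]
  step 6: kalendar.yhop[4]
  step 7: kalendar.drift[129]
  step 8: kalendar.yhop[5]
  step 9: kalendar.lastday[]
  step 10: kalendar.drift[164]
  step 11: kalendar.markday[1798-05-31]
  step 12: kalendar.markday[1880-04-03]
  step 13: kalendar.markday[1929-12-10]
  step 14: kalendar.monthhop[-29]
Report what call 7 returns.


>> kalendar.drift(n→-143)
<< 1836-01-07
>> kalendar.whichday()
<< Thursday
>> kalendar.monthhop(n→19)
<< 1837-08-07
>> kalendar.spanto(d→<last>)
<< 0
>> kalendar.drift(n→-320)
<< 1836-09-21
>> kalendar.yhop(n→4)
<< 1840-09-21
>> kalendar.drift(n→129)
<< 1841-01-28
>> kalendar.yhop(n→5)
<< 1846-01-28
>> kalendar.lastday()
<< 1846-01-31
>> kalendar.drift(n→164)
<< 1846-07-14
>> kalendar.markday(d→1798-05-31)
<< 1798-05-31
>> kalendar.markday(d→1880-04-03)
<< 1880-04-03
>> kalendar.markday(d→1929-12-10)
<< 1929-12-10
>> kalendar.monthhop(n→-29)
<< 1927-07-10

Answer: 1841-01-28


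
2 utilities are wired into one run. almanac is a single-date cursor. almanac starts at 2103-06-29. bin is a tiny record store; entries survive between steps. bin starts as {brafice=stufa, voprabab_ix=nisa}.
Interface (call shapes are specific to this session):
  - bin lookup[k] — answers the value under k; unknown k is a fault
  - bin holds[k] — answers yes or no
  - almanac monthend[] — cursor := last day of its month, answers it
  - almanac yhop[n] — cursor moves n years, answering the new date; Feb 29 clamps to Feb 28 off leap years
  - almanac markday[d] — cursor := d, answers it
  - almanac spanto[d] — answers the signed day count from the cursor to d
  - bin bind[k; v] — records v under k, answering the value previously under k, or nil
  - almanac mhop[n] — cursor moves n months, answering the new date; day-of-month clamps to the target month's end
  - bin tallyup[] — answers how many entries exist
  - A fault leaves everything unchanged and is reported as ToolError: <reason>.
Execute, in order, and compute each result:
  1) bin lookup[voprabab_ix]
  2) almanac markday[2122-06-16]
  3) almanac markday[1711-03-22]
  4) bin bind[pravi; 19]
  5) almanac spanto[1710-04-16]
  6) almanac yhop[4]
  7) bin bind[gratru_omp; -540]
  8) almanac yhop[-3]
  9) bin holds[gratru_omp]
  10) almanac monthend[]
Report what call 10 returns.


Answer: 1712-03-31

Derivation:
% bin lookup k=voprabab_ix
[out] nisa
% almanac markday d=2122-06-16
[out] 2122-06-16
% almanac markday d=1711-03-22
[out] 1711-03-22
% bin bind k=pravi v=19
[out] nil
% almanac spanto d=1710-04-16
[out] -340
% almanac yhop n=4
[out] 1715-03-22
% bin bind k=gratru_omp v=-540
[out] nil
% almanac yhop n=-3
[out] 1712-03-22
% bin holds k=gratru_omp
[out] yes
% almanac monthend
[out] 1712-03-31


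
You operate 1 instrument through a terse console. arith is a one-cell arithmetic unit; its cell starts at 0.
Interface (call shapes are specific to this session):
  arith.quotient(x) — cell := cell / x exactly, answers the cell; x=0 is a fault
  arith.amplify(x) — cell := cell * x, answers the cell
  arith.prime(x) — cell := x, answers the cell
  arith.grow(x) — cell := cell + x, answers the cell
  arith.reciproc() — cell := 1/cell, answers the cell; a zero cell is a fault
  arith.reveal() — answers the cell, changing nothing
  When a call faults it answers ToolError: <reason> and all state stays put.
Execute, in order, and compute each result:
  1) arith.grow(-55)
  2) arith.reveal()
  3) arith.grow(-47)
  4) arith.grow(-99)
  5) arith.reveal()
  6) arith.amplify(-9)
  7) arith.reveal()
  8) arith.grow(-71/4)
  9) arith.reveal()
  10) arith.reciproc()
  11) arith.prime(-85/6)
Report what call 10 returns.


% arith.grow(-55) ~> -55
% arith.reveal() ~> -55
% arith.grow(-47) ~> -102
% arith.grow(-99) ~> -201
% arith.reveal() ~> -201
% arith.amplify(-9) ~> 1809
% arith.reveal() ~> 1809
% arith.grow(-71/4) ~> 7165/4
% arith.reveal() ~> 7165/4
% arith.reciproc() ~> 4/7165
% arith.prime(-85/6) ~> -85/6

Answer: 4/7165


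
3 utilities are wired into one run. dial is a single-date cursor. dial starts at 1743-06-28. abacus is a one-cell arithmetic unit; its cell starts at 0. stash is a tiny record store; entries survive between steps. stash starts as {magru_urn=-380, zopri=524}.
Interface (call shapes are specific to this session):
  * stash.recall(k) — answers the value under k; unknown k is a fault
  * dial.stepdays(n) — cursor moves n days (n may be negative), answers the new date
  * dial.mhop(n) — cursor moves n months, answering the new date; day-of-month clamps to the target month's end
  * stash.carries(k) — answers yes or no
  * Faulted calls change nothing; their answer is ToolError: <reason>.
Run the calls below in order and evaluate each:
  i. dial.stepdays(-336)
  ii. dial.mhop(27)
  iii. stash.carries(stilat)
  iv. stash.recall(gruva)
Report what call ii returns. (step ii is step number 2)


# dial.stepdays(n='-336') ~> 1742-07-27
# dial.mhop(n='27') ~> 1744-10-27
# stash.carries(k='stilat') ~> no
# stash.recall(k='gruva') ~> ToolError: no such key gruva

Answer: 1744-10-27


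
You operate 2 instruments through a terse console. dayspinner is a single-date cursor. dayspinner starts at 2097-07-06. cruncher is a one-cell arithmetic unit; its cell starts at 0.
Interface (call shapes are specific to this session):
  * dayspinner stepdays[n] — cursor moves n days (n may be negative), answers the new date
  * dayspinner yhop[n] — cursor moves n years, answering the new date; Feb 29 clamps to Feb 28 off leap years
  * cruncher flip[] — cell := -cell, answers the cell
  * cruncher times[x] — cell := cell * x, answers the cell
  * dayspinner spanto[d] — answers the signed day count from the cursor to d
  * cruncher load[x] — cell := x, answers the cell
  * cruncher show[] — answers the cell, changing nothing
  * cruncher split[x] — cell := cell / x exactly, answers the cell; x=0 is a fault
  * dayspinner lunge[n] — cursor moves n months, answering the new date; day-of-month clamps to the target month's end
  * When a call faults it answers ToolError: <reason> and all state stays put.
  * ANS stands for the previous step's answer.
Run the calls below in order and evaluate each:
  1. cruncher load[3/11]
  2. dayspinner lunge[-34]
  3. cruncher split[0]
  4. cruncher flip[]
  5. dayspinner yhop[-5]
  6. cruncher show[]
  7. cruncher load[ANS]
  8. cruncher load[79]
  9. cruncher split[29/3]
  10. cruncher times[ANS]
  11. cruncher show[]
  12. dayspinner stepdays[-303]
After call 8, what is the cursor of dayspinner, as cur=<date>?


Answer: cur=2089-09-06

Derivation:
~$ cruncher load x='3/11'
  3/11
~$ dayspinner lunge n='-34'
  2094-09-06
~$ cruncher split x='0'
  ToolError: division by zero
~$ cruncher flip
  -3/11
~$ dayspinner yhop n='-5'
  2089-09-06
~$ cruncher show
  -3/11
~$ cruncher load x='ANS'
  -3/11
~$ cruncher load x='79'
  79
~$ cruncher split x='29/3'
  237/29
~$ cruncher times x='ANS'
  56169/841
~$ cruncher show
  56169/841
~$ dayspinner stepdays n='-303'
  2088-11-07


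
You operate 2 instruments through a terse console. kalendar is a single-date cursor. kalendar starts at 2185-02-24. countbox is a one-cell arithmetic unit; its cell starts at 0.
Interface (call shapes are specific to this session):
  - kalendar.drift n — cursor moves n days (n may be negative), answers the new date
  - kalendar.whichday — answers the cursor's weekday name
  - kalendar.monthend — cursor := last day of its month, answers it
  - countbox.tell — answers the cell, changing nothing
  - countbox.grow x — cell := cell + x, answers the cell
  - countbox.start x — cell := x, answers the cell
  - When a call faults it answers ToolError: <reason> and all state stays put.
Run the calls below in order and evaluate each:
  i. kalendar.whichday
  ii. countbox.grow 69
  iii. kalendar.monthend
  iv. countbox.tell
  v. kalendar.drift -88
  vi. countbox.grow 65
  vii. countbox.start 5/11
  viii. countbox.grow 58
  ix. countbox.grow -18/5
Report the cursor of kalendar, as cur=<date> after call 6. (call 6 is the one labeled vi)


Answer: cur=2184-12-02

Derivation:
> whichday
[out] Thursday
> grow x: 69
[out] 69
> monthend
[out] 2185-02-28
> tell
[out] 69
> drift n: -88
[out] 2184-12-02
> grow x: 65
[out] 134
> start x: 5/11
[out] 5/11
> grow x: 58
[out] 643/11
> grow x: -18/5
[out] 3017/55


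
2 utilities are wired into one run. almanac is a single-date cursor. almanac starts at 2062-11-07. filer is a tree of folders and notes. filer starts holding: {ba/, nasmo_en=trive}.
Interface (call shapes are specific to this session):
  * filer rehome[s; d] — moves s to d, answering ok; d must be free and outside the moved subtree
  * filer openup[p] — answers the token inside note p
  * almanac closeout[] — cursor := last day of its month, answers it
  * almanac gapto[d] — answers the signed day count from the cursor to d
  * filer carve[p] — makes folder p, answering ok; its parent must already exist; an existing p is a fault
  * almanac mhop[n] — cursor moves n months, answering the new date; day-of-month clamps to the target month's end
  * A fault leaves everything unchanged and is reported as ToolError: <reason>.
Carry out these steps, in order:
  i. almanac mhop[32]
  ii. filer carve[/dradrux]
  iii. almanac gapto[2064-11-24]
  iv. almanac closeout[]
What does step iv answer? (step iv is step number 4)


~$ almanac mhop 32
:: 2065-07-07
~$ filer carve /dradrux
:: ok
~$ almanac gapto 2064-11-24
:: -225
~$ almanac closeout
:: 2065-07-31

Answer: 2065-07-31


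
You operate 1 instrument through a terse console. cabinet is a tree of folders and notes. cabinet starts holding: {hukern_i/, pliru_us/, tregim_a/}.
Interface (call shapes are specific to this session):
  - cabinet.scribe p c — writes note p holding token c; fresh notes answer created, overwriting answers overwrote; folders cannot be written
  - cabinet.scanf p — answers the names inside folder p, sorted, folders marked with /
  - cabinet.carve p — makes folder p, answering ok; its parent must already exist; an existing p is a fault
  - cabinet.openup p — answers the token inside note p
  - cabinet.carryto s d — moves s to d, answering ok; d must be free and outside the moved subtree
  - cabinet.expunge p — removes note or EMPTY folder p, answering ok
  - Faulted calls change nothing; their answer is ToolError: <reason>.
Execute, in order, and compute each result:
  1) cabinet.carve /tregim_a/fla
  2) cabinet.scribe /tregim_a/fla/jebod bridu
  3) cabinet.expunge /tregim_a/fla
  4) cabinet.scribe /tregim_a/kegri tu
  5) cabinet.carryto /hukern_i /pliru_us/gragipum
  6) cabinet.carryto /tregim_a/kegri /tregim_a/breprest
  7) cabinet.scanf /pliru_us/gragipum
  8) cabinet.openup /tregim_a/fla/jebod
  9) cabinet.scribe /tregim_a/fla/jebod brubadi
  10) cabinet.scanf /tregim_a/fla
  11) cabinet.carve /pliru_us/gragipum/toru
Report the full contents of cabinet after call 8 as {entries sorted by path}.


Answer: {pliru_us/, pliru_us/gragipum/, tregim_a/, tregim_a/breprest=tu, tregim_a/fla/, tregim_a/fla/jebod=bridu}

Derivation:
==> carve(p: /tregim_a/fla)
<== ok
==> scribe(p: /tregim_a/fla/jebod, c: bridu)
<== created
==> expunge(p: /tregim_a/fla)
<== ToolError: not empty
==> scribe(p: /tregim_a/kegri, c: tu)
<== created
==> carryto(s: /hukern_i, d: /pliru_us/gragipum)
<== ok
==> carryto(s: /tregim_a/kegri, d: /tregim_a/breprest)
<== ok
==> scanf(p: /pliru_us/gragipum)
<== []
==> openup(p: /tregim_a/fla/jebod)
<== bridu
==> scribe(p: /tregim_a/fla/jebod, c: brubadi)
<== overwrote
==> scanf(p: /tregim_a/fla)
<== [jebod]
==> carve(p: /pliru_us/gragipum/toru)
<== ok


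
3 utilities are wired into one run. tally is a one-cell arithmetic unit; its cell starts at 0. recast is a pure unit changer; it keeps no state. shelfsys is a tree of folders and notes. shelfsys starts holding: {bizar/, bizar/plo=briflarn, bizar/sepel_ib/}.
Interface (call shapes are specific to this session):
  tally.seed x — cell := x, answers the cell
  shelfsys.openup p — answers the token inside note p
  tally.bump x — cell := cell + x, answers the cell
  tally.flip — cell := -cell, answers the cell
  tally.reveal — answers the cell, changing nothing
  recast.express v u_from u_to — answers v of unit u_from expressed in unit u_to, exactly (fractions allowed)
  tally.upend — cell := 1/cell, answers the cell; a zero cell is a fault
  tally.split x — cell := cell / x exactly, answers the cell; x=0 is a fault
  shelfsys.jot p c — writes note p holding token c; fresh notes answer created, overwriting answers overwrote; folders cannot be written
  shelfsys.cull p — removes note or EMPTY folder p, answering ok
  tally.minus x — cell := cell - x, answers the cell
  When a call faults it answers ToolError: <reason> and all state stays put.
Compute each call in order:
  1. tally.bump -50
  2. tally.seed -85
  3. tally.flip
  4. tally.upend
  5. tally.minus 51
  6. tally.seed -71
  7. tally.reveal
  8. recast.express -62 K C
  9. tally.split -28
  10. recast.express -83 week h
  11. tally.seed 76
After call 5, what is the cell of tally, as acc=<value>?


·→ tally.bump(x=-50)
·← -50
·→ tally.seed(x=-85)
·← -85
·→ tally.flip()
·← 85
·→ tally.upend()
·← 1/85
·→ tally.minus(x=51)
·← -4334/85
·→ tally.seed(x=-71)
·← -71
·→ tally.reveal()
·← -71
·→ recast.express(v=-62, u_from=K, u_to=C)
·← -6703/20
·→ tally.split(x=-28)
·← 71/28
·→ recast.express(v=-83, u_from=week, u_to=h)
·← -13944
·→ tally.seed(x=76)
·← 76

Answer: acc=-4334/85


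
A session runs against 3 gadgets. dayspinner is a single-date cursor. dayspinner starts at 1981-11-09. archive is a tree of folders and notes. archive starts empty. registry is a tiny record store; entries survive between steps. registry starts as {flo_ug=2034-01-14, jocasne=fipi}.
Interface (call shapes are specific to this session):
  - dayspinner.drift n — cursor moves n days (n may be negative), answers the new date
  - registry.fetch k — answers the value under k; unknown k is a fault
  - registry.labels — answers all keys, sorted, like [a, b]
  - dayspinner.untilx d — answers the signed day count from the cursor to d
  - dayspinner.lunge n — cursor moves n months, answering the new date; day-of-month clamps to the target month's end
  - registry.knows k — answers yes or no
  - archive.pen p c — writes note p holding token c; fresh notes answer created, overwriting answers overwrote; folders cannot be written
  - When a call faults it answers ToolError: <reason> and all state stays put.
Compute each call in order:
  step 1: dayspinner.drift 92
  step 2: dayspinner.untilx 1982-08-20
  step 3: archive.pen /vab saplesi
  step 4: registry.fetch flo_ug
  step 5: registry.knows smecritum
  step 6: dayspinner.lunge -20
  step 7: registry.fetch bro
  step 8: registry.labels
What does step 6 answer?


-> dayspinner.drift(92)
<- 1982-02-09
-> dayspinner.untilx(1982-08-20)
<- 192
-> archive.pen(/vab, saplesi)
<- created
-> registry.fetch(flo_ug)
<- 2034-01-14
-> registry.knows(smecritum)
<- no
-> dayspinner.lunge(-20)
<- 1980-06-09
-> registry.fetch(bro)
<- ToolError: no such key bro
-> registry.labels()
<- [flo_ug, jocasne]

Answer: 1980-06-09


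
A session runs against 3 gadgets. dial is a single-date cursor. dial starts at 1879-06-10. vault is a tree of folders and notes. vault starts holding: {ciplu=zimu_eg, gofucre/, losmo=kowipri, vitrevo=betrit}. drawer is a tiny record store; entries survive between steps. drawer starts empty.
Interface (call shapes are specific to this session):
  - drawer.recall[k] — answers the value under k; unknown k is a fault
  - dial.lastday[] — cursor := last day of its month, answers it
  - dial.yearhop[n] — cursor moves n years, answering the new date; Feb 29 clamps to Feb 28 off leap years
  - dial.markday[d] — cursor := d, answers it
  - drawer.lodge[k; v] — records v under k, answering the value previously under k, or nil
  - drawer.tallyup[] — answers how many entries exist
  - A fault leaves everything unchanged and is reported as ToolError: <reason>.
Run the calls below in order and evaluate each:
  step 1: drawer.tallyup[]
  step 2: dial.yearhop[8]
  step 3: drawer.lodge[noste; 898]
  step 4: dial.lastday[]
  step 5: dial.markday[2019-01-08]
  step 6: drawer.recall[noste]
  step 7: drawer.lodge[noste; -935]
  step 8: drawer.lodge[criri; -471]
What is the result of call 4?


Answer: 1887-06-30

Derivation:
I call tallyup, → 0.
Now I run yearhop on n→8, and get 1887-06-10.
Invoking lodge on k→noste, v→898, which returns nil.
I invoke lastday, and observe 1887-06-30.
I invoke markday on d→2019-01-08: 2019-01-08.
I run recall on k→noste: 898.
I try lodge on k→noste, v→-935: 898.
I use lodge on k→criri, v→-471, giving nil.
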